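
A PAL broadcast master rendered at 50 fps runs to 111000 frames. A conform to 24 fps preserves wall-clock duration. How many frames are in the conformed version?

Target frames = source frames × (target rate / source rate) = 111000 × (24)/(50) = 111000 × 12/25 = 53280.

53280 frames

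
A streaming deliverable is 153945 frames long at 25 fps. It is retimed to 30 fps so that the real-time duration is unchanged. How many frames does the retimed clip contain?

184734 frames

Target frames = source frames × (target rate / source rate) = 153945 × (30)/(25) = 153945 × 6/5 = 184734.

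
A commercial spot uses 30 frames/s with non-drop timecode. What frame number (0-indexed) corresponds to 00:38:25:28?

Total seconds to the label: (0 × 3600 + 38 × 60 + 25) = 2305.
Frame index = 2305 × 30 + 28 = 69178.

frame 69178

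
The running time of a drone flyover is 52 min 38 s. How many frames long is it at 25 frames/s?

78950 frames

52 min 38 s = 3158 s.
Frames = 3158 × 25 = 78950.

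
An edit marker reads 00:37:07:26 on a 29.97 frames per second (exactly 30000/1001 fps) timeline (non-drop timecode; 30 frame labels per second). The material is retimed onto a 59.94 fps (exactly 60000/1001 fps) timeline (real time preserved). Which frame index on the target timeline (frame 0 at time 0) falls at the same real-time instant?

Source frame index: (0×3600 + 37×60 + 7) × 30 + 26 = 66836.
Real time: 66836 / (30000/1001) = 16725709/7500 s.
Target frame: (16725709/7500) × (60000/1001) = 133672.

frame 133672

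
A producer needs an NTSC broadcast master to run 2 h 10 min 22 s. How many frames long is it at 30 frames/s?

2 h 10 min 22 s = 7822 s.
Frames = 7822 × 30 = 234660.

234660 frames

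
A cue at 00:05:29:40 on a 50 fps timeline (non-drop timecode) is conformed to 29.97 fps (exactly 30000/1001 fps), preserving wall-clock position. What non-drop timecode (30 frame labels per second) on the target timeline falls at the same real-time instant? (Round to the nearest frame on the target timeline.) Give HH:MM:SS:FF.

Source frame index: (0×3600 + 5×60 + 29) × 50 + 40 = 16490.
Real time: 16490 / (50) = 1649/5 s.
Target frame: (1649/5) × (30000/1001) = 9894000/1001 ≈ 9884.116 → 9884.
At 30 labels/s: frame 9884 → 00:05:29:14.

00:05:29:14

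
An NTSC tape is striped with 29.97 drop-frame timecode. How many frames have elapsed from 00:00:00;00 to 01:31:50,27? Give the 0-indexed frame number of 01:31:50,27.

Complete 10-minute blocks: 9, each 17982 frames → 161838.
Remaining 1 whole minute in the current block: 1800 + 0 × 1798 = 1800 frames.
Within the current minute: 50 × 30 + 27 − 2 = 1525 (labels ;00/;01 skipped at this minute). Total = 161838 + 1800 + 1525 = 165163.

165163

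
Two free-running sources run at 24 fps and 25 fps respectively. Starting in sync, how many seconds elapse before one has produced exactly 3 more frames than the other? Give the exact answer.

3 seconds

The gap grows by |25 − 24| = 1 frame per second.
Time for a 3-frame gap: 3 ÷ (1) = 3 s.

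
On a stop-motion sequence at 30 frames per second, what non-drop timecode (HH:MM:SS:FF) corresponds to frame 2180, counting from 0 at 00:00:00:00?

00:01:12:20

2180 ÷ 30 = 72 full seconds, remainder 20 frames.
72 s = 0 h 1 min 12 s.
Timecode: 00:01:12:20.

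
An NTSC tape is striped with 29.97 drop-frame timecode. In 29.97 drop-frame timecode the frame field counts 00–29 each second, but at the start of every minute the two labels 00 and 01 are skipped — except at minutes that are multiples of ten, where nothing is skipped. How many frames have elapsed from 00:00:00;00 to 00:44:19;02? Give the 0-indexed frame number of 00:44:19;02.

79692

Complete 10-minute blocks: 4, each 17982 frames → 71928.
Remaining 4 whole minutes in the current block: 1800 + 3 × 1798 = 7194 frames.
Within the current minute: 19 × 30 + 2 − 2 = 570 (labels ;00/;01 skipped at this minute). Total = 71928 + 7194 + 570 = 79692.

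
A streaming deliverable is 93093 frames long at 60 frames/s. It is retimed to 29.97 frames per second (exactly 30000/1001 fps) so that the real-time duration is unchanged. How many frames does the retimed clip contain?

46500 frames

Target frames = source frames × (target rate / source rate) = 93093 × (30000/1001)/(60) = 93093 × 500/1001 = 46500.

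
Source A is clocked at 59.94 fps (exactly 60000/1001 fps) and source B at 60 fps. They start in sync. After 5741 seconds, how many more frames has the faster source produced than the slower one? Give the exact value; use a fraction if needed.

A emits 60000/1001 × 5741 = 344460000/1001 frames; B emits 60 × 5741 = 344460.
Difference = 344460/1001 frames (≈ 344.1159); B is ahead of A.

344460/1001 frames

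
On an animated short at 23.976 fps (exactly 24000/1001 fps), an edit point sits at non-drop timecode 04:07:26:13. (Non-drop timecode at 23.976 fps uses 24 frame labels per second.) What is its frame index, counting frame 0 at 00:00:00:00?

frame 356317

Total seconds to the label: (4 × 3600 + 7 × 60 + 26) = 14846.
Frame index = 14846 × 24 + 13 = 356317.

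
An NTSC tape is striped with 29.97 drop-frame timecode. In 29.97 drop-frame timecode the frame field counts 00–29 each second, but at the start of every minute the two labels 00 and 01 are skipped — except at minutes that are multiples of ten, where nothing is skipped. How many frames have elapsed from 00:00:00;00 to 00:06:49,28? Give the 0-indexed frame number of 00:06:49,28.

12286

Complete 10-minute blocks: 0, each 17982 frames → 0.
Remaining 6 whole minutes in the current block: 1800 + 5 × 1798 = 10790 frames.
Within the current minute: 49 × 30 + 28 − 2 = 1496 (labels ;00/;01 skipped at this minute). Total = 0 + 10790 + 1496 = 12286.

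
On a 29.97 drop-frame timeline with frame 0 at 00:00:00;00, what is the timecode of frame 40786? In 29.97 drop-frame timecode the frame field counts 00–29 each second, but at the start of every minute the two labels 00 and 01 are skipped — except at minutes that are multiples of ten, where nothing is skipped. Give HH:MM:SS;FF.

Ten DF minutes hold 17982 frames, so frame 40786 lies in block 2 (frames 35964–53945) with 4822 frames into that block.
The block's first minute is 1800 frames and the rest 1798 each; 4822 frames reaches minute 2, so 2 × 18 + 2 × 2 = 40 labels have been skipped so far.
Adding those back, label number 40786 + 40 = 40826 at 30 labels/s is 1360 s + 26 f = 0 h 22 min 40 s frame 26, i.e. 00:22:40;26.

00:22:40;26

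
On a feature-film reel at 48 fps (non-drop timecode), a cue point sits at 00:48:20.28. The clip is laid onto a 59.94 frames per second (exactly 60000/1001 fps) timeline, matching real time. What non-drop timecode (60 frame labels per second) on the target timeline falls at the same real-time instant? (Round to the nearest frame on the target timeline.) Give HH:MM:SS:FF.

Source frame index: (0×3600 + 48×60 + 20) × 48 + 28 = 139228.
Real time: 139228 / (48) = 34807/12 s.
Target frame: (34807/12) × (60000/1001) = 174035000/1001 ≈ 173861.139 → 173861.
At 60 labels/s: frame 173861 → 00:48:17:41.

00:48:17:41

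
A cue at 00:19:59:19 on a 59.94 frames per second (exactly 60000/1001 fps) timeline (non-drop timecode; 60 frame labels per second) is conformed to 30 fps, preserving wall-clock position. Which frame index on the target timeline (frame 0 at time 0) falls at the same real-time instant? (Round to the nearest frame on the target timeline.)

frame 36015

Source frame index: (0×3600 + 19×60 + 59) × 60 + 19 = 71959.
Real time: 71959 / (60000/1001) = 72030959/60000 s.
Target frame: (72030959/60000) × (30) = 72030959/2000 ≈ 36015.480 → 36015.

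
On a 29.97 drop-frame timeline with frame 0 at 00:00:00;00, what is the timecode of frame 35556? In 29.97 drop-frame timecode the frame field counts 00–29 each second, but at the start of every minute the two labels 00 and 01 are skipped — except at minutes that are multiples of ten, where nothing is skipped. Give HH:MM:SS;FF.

Ten DF minutes hold 17982 frames, so frame 35556 lies in block 1 (frames 17982–35963) with 17574 frames into that block.
The block's first minute is 1800 frames and the rest 1798 each; 17574 frames reaches minute 9, so 1 × 18 + 9 × 2 = 36 labels have been skipped so far.
Adding those back, label number 35556 + 36 = 35592 at 30 labels/s is 1186 s + 12 f = 0 h 19 min 46 s frame 12, i.e. 00:19:46;12.

00:19:46;12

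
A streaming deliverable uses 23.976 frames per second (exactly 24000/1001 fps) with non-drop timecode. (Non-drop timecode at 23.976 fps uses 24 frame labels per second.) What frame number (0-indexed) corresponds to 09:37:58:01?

832273

Total seconds to the label: (9 × 3600 + 37 × 60 + 58) = 34678.
Frame index = 34678 × 24 + 1 = 832273.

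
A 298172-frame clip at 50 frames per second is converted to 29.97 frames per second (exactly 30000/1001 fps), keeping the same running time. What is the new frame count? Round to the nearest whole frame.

178724 frames

Frames at target rate = 298172 × (30000/1001) / (50) = 25557600/143 ≈ 178724.476.
Nearest whole frame: 178724.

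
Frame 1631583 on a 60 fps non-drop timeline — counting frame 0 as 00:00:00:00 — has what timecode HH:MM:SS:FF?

1631583 ÷ 60 = 27193 full seconds, remainder 3 frames.
27193 s = 7 h 33 min 13 s.
Timecode: 07:33:13:03.

07:33:13:03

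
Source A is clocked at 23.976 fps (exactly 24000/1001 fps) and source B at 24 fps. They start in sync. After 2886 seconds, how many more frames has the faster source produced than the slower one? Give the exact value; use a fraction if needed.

A emits 24000/1001 × 2886 = 5328000/77 frames; B emits 24 × 2886 = 69264.
Difference = 5328/77 frames (≈ 69.1948); B is ahead of A.

5328/77 frames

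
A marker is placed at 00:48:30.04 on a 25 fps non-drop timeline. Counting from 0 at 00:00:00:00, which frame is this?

Total seconds to the label: (0 × 3600 + 48 × 60 + 30) = 2910.
Frame index = 2910 × 25 + 4 = 72754.

72754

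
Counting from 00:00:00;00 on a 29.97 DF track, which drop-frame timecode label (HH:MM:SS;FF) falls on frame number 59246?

00:32:56;24

Each 10-minute DF block holds 10 × 60 × 30 − 9 × 2 = 17982 frames. 59246 ÷ 17982 → 3 full blocks, remainder 5300.
Within the partial block the first minute is 1800 frames and each further minute 1798, so 2 further minute boundaries passed. Total skipped labels = 18 × 3 + 2 × 2 = 58.
Non-drop label index = 59246 + 58 = 59304; at 30 labels/s that is 00:32:56:24, i.e. DF 00:32:56;24.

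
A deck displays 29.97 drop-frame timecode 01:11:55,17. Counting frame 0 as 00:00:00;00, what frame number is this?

Complete 10-minute blocks: 7, each 17982 frames → 125874.
Remaining 1 whole minute in the current block: 1800 + 0 × 1798 = 1800 frames.
Within the current minute: 55 × 30 + 17 − 2 = 1665 (labels ;00/;01 skipped at this minute). Total = 125874 + 1800 + 1665 = 129339.

129339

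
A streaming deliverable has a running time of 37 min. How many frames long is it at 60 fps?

133200 frames

37 min = 2220 s.
Frames = 2220 × 60 = 133200.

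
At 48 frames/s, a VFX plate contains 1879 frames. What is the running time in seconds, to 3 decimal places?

39.146 seconds

Running time = 1879 × 1/48 = 1879/48 s ≈ 39.146 s.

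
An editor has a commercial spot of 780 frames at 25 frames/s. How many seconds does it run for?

Running time = 780 / (25) = 31.2 s.

31.2 seconds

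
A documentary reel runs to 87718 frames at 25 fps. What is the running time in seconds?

Running time = 87718 / (25) = 3508.72 s.

3508.72 seconds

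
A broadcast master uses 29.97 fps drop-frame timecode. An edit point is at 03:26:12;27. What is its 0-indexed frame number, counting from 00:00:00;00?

370815

Complete 10-minute blocks: 20, each 17982 frames → 359640.
Remaining 6 whole minutes in the current block: 1800 + 5 × 1798 = 10790 frames.
Within the current minute: 12 × 30 + 27 − 2 = 385 (labels ;00/;01 skipped at this minute). Total = 359640 + 10790 + 385 = 370815.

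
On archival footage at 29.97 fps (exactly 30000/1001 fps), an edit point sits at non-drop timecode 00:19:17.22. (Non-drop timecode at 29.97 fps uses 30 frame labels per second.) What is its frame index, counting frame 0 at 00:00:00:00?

34732

Total seconds to the label: (0 × 3600 + 19 × 60 + 17) = 1157.
Frame index = 1157 × 30 + 22 = 34732.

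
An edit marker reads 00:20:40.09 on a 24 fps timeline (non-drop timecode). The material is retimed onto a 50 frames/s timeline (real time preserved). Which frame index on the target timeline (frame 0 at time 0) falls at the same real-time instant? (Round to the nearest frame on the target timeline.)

frame 62019

Source frame index: (0×3600 + 20×60 + 40) × 24 + 9 = 29769.
Real time: 29769 / (24) = 9923/8 s.
Target frame: (9923/8) × (50) = 248075/4 ≈ 62018.750 → 62019.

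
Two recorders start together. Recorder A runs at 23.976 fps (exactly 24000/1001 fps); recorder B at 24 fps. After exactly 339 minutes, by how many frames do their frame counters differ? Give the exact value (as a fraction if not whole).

488160/1001 frames

339 min = 20340 s.
A emits 24000/1001 × 20340 = 488160000/1001 frames; B emits 24 × 20340 = 488160.
Difference = 488160/1001 frames (≈ 487.6723); B is ahead of A.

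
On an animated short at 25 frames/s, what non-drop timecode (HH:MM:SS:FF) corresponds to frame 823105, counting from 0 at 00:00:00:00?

09:08:44:05

823105 ÷ 25 = 32924 full seconds, remainder 5 frames.
32924 s = 9 h 8 min 44 s.
Timecode: 09:08:44:05.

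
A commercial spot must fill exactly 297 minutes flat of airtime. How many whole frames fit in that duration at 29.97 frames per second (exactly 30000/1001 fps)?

297 min = 17820 s.
Frames = 17820 × 30000/1001 = 48600000/91 ≈ 534065.9341.
Complete frames: 534065.

534065 frames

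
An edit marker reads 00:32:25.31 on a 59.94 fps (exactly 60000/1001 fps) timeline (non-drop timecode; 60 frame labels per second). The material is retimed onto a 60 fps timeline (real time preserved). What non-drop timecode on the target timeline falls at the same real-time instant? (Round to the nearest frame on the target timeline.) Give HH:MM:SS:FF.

00:32:27:28

Source frame index: (0×3600 + 32×60 + 25) × 60 + 31 = 116731.
Real time: 116731 / (60000/1001) = 116847731/60000 s.
Target frame: (116847731/60000) × (60) = 116847731/1000 ≈ 116847.731 → 116848.
At 60 labels/s: frame 116848 → 00:32:27:28.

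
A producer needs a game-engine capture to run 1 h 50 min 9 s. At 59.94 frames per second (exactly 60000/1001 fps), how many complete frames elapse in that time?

1 h 50 min 9 s = 6609 s.
Frames = 6609 × 60000/1001 = 396540000/1001 ≈ 396143.8561.
Complete frames: 396143.

396143 frames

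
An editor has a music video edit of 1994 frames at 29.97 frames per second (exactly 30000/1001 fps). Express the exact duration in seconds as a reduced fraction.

Running time = 1994 ÷ (30000/1001) = 1994 × 1001/30000 = 997997/15000 s.

997997/15000 seconds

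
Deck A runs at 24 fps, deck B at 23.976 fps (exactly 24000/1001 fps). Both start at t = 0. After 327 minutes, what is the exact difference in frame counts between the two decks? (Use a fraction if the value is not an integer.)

470880/1001 frames

327 min = 19620 s.
A emits 24 × 19620 = 470880 frames; B emits 24000/1001 × 19620 = 470880000/1001.
Difference = 470880/1001 frames (≈ 470.4096); B is behind A.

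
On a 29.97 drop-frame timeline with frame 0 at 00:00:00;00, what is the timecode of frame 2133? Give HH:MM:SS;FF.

Ten DF minutes hold 17982 frames, so frame 2133 lies in block 0 (frames 0–17981) with 2133 frames into that block.
The block's first minute is 1800 frames and the rest 1798 each; 2133 frames reaches minute 1, so 0 × 18 + 1 × 2 = 2 labels have been skipped so far.
Adding those back, label number 2133 + 2 = 2135 at 30 labels/s is 71 s + 5 f = 0 h 1 min 11 s frame 5, i.e. 00:01:11;05.

00:01:11;05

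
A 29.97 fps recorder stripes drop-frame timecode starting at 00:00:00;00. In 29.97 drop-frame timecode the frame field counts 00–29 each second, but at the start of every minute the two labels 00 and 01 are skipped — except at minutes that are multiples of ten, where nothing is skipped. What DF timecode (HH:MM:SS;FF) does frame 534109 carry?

04:57:01;15

Each 10-minute DF block holds 10 × 60 × 30 − 9 × 2 = 17982 frames. 534109 ÷ 17982 → 29 full blocks, remainder 12631.
Within the partial block the first minute is 1800 frames and each further minute 1798, so 7 further minute boundaries passed. Total skipped labels = 18 × 29 + 2 × 7 = 536.
Non-drop label index = 534109 + 536 = 534645; at 30 labels/s that is 04:57:01:15, i.e. DF 04:57:01;15.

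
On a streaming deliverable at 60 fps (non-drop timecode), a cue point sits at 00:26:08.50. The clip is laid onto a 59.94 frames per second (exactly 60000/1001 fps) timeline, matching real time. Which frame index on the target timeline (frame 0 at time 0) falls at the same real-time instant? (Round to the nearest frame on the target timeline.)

Source frame index: (0×3600 + 26×60 + 8) × 60 + 50 = 94130.
Real time: 94130 / (60) = 9413/6 s.
Target frame: (9413/6) × (60000/1001) = 94130000/1001 ≈ 94035.964 → 94036.

frame 94036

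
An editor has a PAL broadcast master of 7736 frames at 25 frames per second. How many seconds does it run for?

309.44 seconds

Running time = 7736 / (25) = 309.44 s.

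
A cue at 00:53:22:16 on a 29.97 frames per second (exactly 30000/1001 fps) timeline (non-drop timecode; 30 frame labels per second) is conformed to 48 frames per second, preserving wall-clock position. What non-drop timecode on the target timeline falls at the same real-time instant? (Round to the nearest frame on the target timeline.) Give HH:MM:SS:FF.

Source frame index: (0×3600 + 53×60 + 22) × 30 + 16 = 96076.
Real time: 96076 / (30000/1001) = 24043019/7500 s.
Target frame: (24043019/7500) × (48) = 96172076/625 ≈ 153875.322 → 153875.
At 48 labels/s: frame 153875 → 00:53:25:35.

00:53:25:35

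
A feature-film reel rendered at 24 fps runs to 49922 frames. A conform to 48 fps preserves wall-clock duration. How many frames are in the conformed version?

Target frames = source frames × (target rate / source rate) = 49922 × (48)/(24) = 49922 × 2 = 99844.

99844 frames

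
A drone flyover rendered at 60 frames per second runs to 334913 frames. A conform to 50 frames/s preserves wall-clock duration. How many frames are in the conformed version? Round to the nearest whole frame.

279094 frames

Frames at target rate = 334913 × (50) / (60) = 1674565/6 ≈ 279094.167.
Nearest whole frame: 279094.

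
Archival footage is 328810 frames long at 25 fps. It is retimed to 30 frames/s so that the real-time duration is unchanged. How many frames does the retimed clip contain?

Target frames = source frames × (target rate / source rate) = 328810 × (30)/(25) = 328810 × 6/5 = 394572.

394572 frames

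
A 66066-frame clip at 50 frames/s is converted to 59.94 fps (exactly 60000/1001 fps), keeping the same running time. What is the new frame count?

Target frames = source frames × (target rate / source rate) = 66066 × (60000/1001)/(50) = 66066 × 1200/1001 = 79200.

79200 frames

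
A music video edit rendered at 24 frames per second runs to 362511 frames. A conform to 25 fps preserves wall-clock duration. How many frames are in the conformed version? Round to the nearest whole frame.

Frames at target rate = 362511 × (25) / (24) = 3020925/8 ≈ 377615.625.
Nearest whole frame: 377616.

377616 frames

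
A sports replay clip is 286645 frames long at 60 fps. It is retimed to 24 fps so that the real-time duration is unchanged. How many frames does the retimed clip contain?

114658 frames

Target frames = source frames × (target rate / source rate) = 286645 × (24)/(60) = 286645 × 2/5 = 114658.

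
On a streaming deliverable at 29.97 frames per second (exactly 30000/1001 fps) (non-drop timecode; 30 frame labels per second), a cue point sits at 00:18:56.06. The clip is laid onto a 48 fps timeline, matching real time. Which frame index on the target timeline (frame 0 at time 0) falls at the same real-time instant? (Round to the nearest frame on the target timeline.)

Source frame index: (0×3600 + 18×60 + 56) × 30 + 6 = 34086.
Real time: 34086 / (30000/1001) = 5686681/5000 s.
Target frame: (5686681/5000) × (48) = 34120086/625 ≈ 54592.138 → 54592.

frame 54592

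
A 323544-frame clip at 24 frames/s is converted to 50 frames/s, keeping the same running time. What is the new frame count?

674050 frames

Target frames = source frames × (target rate / source rate) = 323544 × (50)/(24) = 323544 × 25/12 = 674050.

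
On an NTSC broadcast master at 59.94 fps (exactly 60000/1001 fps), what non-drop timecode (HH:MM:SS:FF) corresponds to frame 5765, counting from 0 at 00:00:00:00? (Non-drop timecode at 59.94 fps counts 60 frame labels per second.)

5765 ÷ 60 = 96 full seconds, remainder 5 frames.
96 s = 0 h 1 min 36 s.
Timecode: 00:01:36:05.

00:01:36:05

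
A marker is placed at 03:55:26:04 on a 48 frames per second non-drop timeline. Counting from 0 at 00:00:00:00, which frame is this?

678052

Total seconds to the label: (3 × 3600 + 55 × 60 + 26) = 14126.
Frame index = 14126 × 48 + 4 = 678052.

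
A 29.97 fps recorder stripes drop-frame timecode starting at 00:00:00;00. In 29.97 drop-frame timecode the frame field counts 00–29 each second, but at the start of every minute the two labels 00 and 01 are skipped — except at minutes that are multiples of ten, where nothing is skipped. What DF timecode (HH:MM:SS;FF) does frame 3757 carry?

00:02:05;11

Ten DF minutes hold 17982 frames, so frame 3757 lies in block 0 (frames 0–17981) with 3757 frames into that block.
The block's first minute is 1800 frames and the rest 1798 each; 3757 frames reaches minute 2, so 0 × 18 + 2 × 2 = 4 labels have been skipped so far.
Adding those back, label number 3757 + 4 = 3761 at 30 labels/s is 125 s + 11 f = 0 h 2 min 5 s frame 11, i.e. 00:02:05;11.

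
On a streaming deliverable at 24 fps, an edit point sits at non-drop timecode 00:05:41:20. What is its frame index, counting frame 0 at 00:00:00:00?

frame 8204

Total seconds to the label: (0 × 3600 + 5 × 60 + 41) = 341.
Frame index = 341 × 24 + 20 = 8204.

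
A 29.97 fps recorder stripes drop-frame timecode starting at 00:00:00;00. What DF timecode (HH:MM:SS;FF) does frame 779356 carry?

07:13:24;16

Ten DF minutes hold 17982 frames, so frame 779356 lies in block 43 (frames 773226–791207) with 6130 frames into that block.
The block's first minute is 1800 frames and the rest 1798 each; 6130 frames reaches minute 3, so 43 × 18 + 3 × 2 = 780 labels have been skipped so far.
Adding those back, label number 779356 + 780 = 780136 at 30 labels/s is 26004 s + 16 f = 7 h 13 min 24 s frame 16, i.e. 07:13:24;16.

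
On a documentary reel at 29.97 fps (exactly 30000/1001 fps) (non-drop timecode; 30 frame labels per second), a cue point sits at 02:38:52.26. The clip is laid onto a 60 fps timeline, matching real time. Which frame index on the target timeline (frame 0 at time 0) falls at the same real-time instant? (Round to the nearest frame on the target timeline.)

frame 572544

Source frame index: (2×3600 + 38×60 + 52) × 30 + 26 = 285986.
Real time: 285986 / (30000/1001) = 143135993/15000 s.
Target frame: (143135993/15000) × (60) = 143135993/250 ≈ 572543.972 → 572544.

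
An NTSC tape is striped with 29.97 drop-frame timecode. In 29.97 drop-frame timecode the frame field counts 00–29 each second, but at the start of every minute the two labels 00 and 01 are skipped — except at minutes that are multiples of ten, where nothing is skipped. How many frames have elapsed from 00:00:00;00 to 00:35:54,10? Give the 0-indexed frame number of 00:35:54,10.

As if non-drop at 30 labels/s: (0 × 3600 + 35 × 60 + 54) × 30 + 10 = 64630.
Minute boundaries passed: 35; those not divisible by 10: 35 − 3 = 32; dropped labels = 2 × 32 = 64.
Actual frame index = 64630 − 64 = 64566.

64566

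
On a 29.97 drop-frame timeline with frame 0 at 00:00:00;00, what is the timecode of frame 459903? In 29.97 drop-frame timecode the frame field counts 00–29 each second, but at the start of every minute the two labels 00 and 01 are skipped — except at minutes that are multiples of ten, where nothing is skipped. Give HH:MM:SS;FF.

Each 10-minute DF block holds 10 × 60 × 30 − 9 × 2 = 17982 frames. 459903 ÷ 17982 → 25 full blocks, remainder 10353.
Within the partial block the first minute is 1800 frames and each further minute 1798, so 5 further minute boundaries passed. Total skipped labels = 18 × 25 + 2 × 5 = 460.
Non-drop label index = 459903 + 460 = 460363; at 30 labels/s that is 04:15:45:13, i.e. DF 04:15:45;13.

04:15:45;13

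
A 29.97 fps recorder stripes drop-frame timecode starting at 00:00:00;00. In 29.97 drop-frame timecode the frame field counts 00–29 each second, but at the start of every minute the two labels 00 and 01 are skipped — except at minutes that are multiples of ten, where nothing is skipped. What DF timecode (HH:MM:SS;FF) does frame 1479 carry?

Each 10-minute DF block holds 10 × 60 × 30 − 9 × 2 = 17982 frames. 1479 ÷ 17982 → 0 full blocks, remainder 1479.
Within the partial block the first minute is 1800 frames and each further minute 1798, so 0 further minute boundaries passed. Total skipped labels = 18 × 0 + 2 × 0 = 0.
Non-drop label index = 1479 + 0 = 1479; at 30 labels/s that is 00:00:49:09, i.e. DF 00:00:49;09.

00:00:49;09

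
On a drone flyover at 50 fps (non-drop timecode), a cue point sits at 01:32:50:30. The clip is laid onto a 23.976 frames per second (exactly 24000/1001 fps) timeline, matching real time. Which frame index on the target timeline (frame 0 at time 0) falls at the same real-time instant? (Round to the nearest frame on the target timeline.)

frame 133561

Source frame index: (1×3600 + 32×60 + 50) × 50 + 30 = 278530.
Real time: 278530 / (50) = 27853/5 s.
Target frame: (27853/5) × (24000/1001) = 19099200/143 ≈ 133560.839 → 133561.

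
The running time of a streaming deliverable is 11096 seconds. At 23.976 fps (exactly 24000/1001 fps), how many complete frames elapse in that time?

266037 frames

Frames = 11096 × 24000/1001 = 266304000/1001 ≈ 266037.9620.
Complete frames: 266037.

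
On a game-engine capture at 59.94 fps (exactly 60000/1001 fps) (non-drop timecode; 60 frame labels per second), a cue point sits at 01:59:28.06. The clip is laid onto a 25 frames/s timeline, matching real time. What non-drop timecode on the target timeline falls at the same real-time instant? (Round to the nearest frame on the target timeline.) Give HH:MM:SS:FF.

Source frame index: (1×3600 + 59×60 + 28) × 60 + 6 = 430086.
Real time: 430086 / (60000/1001) = 71752681/10000 s.
Target frame: (71752681/10000) × (25) = 71752681/400 ≈ 179381.703 → 179382.
At 25 labels/s: frame 179382 → 01:59:35:07.

01:59:35:07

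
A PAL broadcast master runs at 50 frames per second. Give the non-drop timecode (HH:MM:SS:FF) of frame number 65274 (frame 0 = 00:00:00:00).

65274 ÷ 50 = 1305 full seconds, remainder 24 frames.
1305 s = 0 h 21 min 45 s.
Timecode: 00:21:45:24.

00:21:45:24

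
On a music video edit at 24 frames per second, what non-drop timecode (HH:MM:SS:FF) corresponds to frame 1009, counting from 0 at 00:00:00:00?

00:00:42:01

1009 ÷ 24 = 42 full seconds, remainder 1 frame.
42 s = 0 h 0 min 42 s.
Timecode: 00:00:42:01.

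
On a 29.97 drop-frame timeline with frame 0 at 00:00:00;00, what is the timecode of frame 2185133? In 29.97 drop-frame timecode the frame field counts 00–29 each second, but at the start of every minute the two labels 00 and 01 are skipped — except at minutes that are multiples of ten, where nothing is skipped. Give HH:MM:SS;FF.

Each 10-minute DF block holds 10 × 60 × 30 − 9 × 2 = 17982 frames. 2185133 ÷ 17982 → 121 full blocks, remainder 9311.
Within the partial block the first minute is 1800 frames and each further minute 1798, so 5 further minute boundaries passed. Total skipped labels = 18 × 121 + 2 × 5 = 2188.
Non-drop label index = 2185133 + 2188 = 2187321; at 30 labels/s that is 20:15:10:21, i.e. DF 20:15:10;21.

20:15:10;21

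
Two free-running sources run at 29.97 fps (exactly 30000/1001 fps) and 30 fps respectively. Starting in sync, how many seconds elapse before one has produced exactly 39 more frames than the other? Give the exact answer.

The gap grows by |30 − 30000/1001| = 30/1001 frames per second.
Time for a 39-frame gap: 39 ÷ (30/1001) = 1301.3 s.

1301.3 seconds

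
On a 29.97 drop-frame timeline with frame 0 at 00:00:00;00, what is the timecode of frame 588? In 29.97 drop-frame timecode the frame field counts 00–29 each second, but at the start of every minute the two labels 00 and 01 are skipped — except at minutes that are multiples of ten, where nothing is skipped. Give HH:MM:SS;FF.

Each 10-minute DF block holds 10 × 60 × 30 − 9 × 2 = 17982 frames. 588 ÷ 17982 → 0 full blocks, remainder 588.
Within the partial block the first minute is 1800 frames and each further minute 1798, so 0 further minute boundaries passed. Total skipped labels = 18 × 0 + 2 × 0 = 0.
Non-drop label index = 588 + 0 = 588; at 30 labels/s that is 00:00:19:18, i.e. DF 00:00:19;18.

00:00:19;18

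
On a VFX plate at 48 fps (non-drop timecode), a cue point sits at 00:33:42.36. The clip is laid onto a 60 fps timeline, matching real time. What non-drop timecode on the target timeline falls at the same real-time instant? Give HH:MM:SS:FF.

00:33:42:45

Source frame index: (0×3600 + 33×60 + 42) × 48 + 36 = 97092.
Real time: 97092 / (48) = 8091/4 s.
Target frame: (8091/4) × (60) = 121365.
At 60 labels/s: frame 121365 → 00:33:42:45.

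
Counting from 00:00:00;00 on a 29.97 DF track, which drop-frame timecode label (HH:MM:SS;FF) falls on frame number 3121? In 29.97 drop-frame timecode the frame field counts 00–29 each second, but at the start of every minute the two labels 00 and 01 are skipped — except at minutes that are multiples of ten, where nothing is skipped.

Each 10-minute DF block holds 10 × 60 × 30 − 9 × 2 = 17982 frames. 3121 ÷ 17982 → 0 full blocks, remainder 3121.
Within the partial block the first minute is 1800 frames and each further minute 1798, so 1 further minute boundary passed. Total skipped labels = 18 × 0 + 2 × 1 = 2.
Non-drop label index = 3121 + 2 = 3123; at 30 labels/s that is 00:01:44:03, i.e. DF 00:01:44;03.

00:01:44;03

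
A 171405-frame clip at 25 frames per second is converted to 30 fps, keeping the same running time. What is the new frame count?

Target frames = source frames × (target rate / source rate) = 171405 × (30)/(25) = 171405 × 6/5 = 205686.

205686 frames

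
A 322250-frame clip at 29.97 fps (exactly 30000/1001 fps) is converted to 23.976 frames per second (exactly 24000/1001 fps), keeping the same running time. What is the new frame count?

Target frames = source frames × (target rate / source rate) = 322250 × (24000/1001)/(30000/1001) = 322250 × 4/5 = 257800.

257800 frames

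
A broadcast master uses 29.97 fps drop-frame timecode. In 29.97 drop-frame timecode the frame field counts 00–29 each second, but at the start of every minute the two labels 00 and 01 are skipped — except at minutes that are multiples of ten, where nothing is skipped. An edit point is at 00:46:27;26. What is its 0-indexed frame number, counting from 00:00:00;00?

Complete 10-minute blocks: 4, each 17982 frames → 71928.
Remaining 6 whole minutes in the current block: 1800 + 5 × 1798 = 10790 frames.
Within the current minute: 27 × 30 + 26 − 2 = 834 (labels ;00/;01 skipped at this minute). Total = 71928 + 10790 + 834 = 83552.

83552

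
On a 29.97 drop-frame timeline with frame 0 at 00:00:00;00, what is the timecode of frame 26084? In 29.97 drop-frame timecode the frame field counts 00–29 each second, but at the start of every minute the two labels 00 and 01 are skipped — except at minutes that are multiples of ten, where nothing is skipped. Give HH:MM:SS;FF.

00:14:30;10

Each 10-minute DF block holds 10 × 60 × 30 − 9 × 2 = 17982 frames. 26084 ÷ 17982 → 1 full block, remainder 8102.
Within the partial block the first minute is 1800 frames and each further minute 1798, so 4 further minute boundaries passed. Total skipped labels = 18 × 1 + 2 × 4 = 26.
Non-drop label index = 26084 + 26 = 26110; at 30 labels/s that is 00:14:30:10, i.e. DF 00:14:30;10.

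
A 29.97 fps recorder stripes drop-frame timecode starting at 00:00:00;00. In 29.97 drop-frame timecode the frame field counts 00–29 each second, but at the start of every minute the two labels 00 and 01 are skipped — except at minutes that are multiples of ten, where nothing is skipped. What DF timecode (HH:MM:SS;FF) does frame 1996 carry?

00:01:06;18

Ten DF minutes hold 17982 frames, so frame 1996 lies in block 0 (frames 0–17981) with 1996 frames into that block.
The block's first minute is 1800 frames and the rest 1798 each; 1996 frames reaches minute 1, so 0 × 18 + 1 × 2 = 2 labels have been skipped so far.
Adding those back, label number 1996 + 2 = 1998 at 30 labels/s is 66 s + 18 f = 0 h 1 min 6 s frame 18, i.e. 00:01:06;18.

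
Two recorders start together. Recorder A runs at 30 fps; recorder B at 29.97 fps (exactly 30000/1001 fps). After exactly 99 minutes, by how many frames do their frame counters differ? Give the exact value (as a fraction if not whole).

16200/91 frames

99 min = 5940 s.
A emits 30 × 5940 = 178200 frames; B emits 30000/1001 × 5940 = 16200000/91.
Difference = 16200/91 frames (≈ 178.0220); B is behind A.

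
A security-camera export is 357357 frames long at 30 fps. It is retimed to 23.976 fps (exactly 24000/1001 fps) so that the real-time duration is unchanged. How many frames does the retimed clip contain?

Target frames = source frames × (target rate / source rate) = 357357 × (24000/1001)/(30) = 357357 × 800/1001 = 285600.

285600 frames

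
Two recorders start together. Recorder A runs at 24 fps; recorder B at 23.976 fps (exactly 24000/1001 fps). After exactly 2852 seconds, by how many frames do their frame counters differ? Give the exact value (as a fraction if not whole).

A emits 24 × 2852 = 68448 frames; B emits 24000/1001 × 2852 = 68448000/1001.
Difference = 68448/1001 frames (≈ 68.3796); B is behind A.

68448/1001 frames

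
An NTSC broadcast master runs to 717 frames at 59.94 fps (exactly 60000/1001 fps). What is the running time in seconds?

11.96195 seconds

Running time = 717 / (60000/1001) = 11.96195 s.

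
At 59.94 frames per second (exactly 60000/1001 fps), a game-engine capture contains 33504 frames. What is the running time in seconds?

558.9584 seconds

Running time = 33504 / (60000/1001) = 558.9584 s.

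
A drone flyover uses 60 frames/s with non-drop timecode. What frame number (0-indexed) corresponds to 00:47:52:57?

Total seconds to the label: (0 × 3600 + 47 × 60 + 52) = 2872.
Frame index = 2872 × 60 + 57 = 172377.

frame 172377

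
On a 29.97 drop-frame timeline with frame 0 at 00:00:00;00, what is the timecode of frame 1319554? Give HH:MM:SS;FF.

12:13:49;04

Ten DF minutes hold 17982 frames, so frame 1319554 lies in block 73 (frames 1312686–1330667) with 6868 frames into that block.
The block's first minute is 1800 frames and the rest 1798 each; 6868 frames reaches minute 3, so 73 × 18 + 3 × 2 = 1320 labels have been skipped so far.
Adding those back, label number 1319554 + 1320 = 1320874 at 30 labels/s is 44029 s + 4 f = 12 h 13 min 49 s frame 4, i.e. 12:13:49;04.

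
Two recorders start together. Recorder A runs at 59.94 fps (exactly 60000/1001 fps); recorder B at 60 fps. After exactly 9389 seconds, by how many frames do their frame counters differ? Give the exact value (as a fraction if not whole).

A emits 60000/1001 × 9389 = 563340000/1001 frames; B emits 60 × 9389 = 563340.
Difference = 563340/1001 frames (≈ 562.7772); B is ahead of A.

563340/1001 frames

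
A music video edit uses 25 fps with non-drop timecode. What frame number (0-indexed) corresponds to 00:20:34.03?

30853

Total seconds to the label: (0 × 3600 + 20 × 60 + 34) = 1234.
Frame index = 1234 × 25 + 3 = 30853.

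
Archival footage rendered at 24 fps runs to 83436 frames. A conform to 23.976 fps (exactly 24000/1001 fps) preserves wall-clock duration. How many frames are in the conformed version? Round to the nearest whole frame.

83353 frames

Frames at target rate = 83436 × (24000/1001) / (24) = 83436000/1001 ≈ 83352.647.
Nearest whole frame: 83353.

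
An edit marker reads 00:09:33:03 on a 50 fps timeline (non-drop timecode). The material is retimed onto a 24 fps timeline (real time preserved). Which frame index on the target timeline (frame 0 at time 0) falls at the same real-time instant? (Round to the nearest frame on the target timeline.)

frame 13753

Source frame index: (0×3600 + 9×60 + 33) × 50 + 3 = 28653.
Real time: 28653 / (50) = 28653/50 s.
Target frame: (28653/50) × (24) = 343836/25 ≈ 13753.440 → 13753.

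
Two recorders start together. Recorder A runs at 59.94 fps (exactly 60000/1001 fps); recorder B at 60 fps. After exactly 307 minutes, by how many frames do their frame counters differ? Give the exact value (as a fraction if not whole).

1105200/1001 frames

307 min = 18420 s.
A emits 60000/1001 × 18420 = 1105200000/1001 frames; B emits 60 × 18420 = 1105200.
Difference = 1105200/1001 frames (≈ 1104.0959); B is ahead of A.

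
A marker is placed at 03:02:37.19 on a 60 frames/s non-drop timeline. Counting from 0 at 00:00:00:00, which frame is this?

frame 657439

Total seconds to the label: (3 × 3600 + 2 × 60 + 37) = 10957.
Frame index = 10957 × 60 + 19 = 657439.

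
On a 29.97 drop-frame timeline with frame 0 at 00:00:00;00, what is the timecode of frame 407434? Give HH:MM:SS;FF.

Ten DF minutes hold 17982 frames, so frame 407434 lies in block 22 (frames 395604–413585) with 11830 frames into that block.
The block's first minute is 1800 frames and the rest 1798 each; 11830 frames reaches minute 6, so 22 × 18 + 6 × 2 = 408 labels have been skipped so far.
Adding those back, label number 407434 + 408 = 407842 at 30 labels/s is 13594 s + 22 f = 3 h 46 min 34 s frame 22, i.e. 03:46:34;22.

03:46:34;22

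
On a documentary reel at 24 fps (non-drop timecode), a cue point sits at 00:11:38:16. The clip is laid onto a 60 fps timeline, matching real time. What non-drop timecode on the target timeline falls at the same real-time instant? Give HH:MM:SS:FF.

00:11:38:40

Source frame index: (0×3600 + 11×60 + 38) × 24 + 16 = 16768.
Real time: 16768 / (24) = 2096/3 s.
Target frame: (2096/3) × (60) = 41920.
At 60 labels/s: frame 41920 → 00:11:38:40.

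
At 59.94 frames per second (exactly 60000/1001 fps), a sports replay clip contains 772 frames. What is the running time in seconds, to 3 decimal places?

Running time = 772 × 1001/60000 = 193193/15000 s ≈ 12.880 s.

12.880 seconds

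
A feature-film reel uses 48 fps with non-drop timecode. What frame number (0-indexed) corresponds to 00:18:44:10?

53962

Total seconds to the label: (0 × 3600 + 18 × 60 + 44) = 1124.
Frame index = 1124 × 48 + 10 = 53962.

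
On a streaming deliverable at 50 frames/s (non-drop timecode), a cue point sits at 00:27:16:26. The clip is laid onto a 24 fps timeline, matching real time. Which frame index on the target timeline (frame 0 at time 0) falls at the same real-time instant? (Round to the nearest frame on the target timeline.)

Source frame index: (0×3600 + 27×60 + 16) × 50 + 26 = 81826.
Real time: 81826 / (50) = 40913/25 s.
Target frame: (40913/25) × (24) = 981912/25 ≈ 39276.480 → 39276.

frame 39276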